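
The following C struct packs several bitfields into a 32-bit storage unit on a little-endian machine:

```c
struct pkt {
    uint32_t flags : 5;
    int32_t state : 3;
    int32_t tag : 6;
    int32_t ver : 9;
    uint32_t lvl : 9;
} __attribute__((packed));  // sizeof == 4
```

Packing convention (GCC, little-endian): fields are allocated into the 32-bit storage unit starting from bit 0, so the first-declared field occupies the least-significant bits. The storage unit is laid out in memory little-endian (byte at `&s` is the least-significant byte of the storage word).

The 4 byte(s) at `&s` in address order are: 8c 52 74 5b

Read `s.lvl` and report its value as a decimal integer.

182

[0]=0x8c [1]=0x52 [2]=0x74 [3]=0x5b (little-endian) → word 0x5b74528c
flags:5 @ bit 0 → (0x5b74528c>>0)&0x1f = 0xc
state:3 @ bit 5 → (0x5b74528c>>5)&0x7 = 0x4
tag:6 @ bit 8 → (0x5b74528c>>8)&0x3f = 0x12
ver:9 @ bit 14 → (0x5b74528c>>14)&0x1ff = 0x1d1
lvl:9 @ bit 23 → (0x5b74528c>>23)&0x1ff = 0xb6  ←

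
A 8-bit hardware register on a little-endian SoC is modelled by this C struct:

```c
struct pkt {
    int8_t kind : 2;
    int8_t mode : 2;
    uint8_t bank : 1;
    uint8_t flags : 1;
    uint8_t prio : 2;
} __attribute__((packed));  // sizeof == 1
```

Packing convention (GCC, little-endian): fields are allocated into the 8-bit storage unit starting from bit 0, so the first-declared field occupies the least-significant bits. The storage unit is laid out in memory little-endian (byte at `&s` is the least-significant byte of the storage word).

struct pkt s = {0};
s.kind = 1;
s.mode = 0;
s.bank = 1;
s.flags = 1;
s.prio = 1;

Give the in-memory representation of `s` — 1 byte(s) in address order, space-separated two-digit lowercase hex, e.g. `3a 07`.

kind (2b) val=1 bits=0x1 at bit 0: 0x01
mode (2b) val=0 bits=0x0 at bit 2: 0x01
bank (1b) val=1 bits=0x1 at bit 4: 0x11
flags (1b) val=1 bits=0x1 at bit 5: 0x31
prio (2b) val=1 bits=0x1 at bit 6: 0x71
word = 0x71 → little-endian bytes:
  [0]=0x71

71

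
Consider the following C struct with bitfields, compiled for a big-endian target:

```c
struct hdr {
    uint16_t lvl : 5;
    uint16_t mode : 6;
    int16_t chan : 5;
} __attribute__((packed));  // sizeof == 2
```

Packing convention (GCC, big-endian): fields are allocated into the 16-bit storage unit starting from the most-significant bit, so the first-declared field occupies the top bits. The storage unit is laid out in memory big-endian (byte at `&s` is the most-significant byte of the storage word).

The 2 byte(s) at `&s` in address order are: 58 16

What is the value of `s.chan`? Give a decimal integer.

-10

[0]=0x58 [1]=0x16 (big-endian) → word 0x5816
lvl [11+:5] = (word>>11) & 0x1f = 11
mode [5+:6] = (word>>5) & 0x3f = 0
chan [0+:5] = (word>>0) & 0x1f = 22  ←
chan signed 5b, MSB=1: 22 - 32 = -10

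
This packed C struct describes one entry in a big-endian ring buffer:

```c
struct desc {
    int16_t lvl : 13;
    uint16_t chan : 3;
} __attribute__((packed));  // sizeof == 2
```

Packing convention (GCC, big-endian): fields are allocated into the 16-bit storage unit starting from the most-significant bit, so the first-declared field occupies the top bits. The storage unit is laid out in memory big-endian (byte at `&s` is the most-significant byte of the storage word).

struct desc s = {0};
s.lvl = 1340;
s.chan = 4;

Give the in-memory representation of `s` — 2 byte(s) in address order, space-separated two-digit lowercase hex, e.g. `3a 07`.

lvl:13 = 1340 → 0x53c << 3 → word 0x29e0
chan:3 = 4 → 0x4 << 0 → word 0x29e4
word = 0x29e4 → big-endian bytes:
  [0]=0x29  [1]=0xe4

29 e4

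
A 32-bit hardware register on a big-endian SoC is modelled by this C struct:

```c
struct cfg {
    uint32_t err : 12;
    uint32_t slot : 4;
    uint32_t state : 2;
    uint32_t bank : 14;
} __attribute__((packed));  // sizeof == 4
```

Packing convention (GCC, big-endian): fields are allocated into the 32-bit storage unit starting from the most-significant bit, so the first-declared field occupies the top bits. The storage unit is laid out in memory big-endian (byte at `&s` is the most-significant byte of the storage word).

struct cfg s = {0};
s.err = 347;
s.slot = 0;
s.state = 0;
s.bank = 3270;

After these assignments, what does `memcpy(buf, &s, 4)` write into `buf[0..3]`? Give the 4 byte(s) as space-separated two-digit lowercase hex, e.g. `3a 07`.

15 b0 0c c6

[20+:12] err=347 & 0xfff = 0x15b; word=0x15b00000
[16+:4] slot=0 & 0xf = 0x0; word=0x15b00000
[14+:2] state=0 & 0x3 = 0x0; word=0x15b00000
[0+:14] bank=3270 & 0x3fff = 0xcc6; word=0x15b00cc6
word = 0x15b00cc6 → big-endian bytes:
  [0]=0x15  [1]=0xb0  [2]=0x0c  [3]=0xc6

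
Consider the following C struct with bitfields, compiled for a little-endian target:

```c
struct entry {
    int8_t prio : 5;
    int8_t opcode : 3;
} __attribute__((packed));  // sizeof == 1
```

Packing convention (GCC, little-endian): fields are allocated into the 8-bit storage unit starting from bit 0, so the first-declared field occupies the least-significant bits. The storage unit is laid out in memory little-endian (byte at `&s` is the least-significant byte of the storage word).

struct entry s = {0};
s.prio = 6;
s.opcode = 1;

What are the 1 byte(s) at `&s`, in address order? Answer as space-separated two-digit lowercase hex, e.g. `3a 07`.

26

prio:5 = 6 → 0x6 << 0 → word 0x06
opcode:3 = 1 → 0x1 << 5 → word 0x26
word = 0x26 → little-endian bytes:
  [0]=0x26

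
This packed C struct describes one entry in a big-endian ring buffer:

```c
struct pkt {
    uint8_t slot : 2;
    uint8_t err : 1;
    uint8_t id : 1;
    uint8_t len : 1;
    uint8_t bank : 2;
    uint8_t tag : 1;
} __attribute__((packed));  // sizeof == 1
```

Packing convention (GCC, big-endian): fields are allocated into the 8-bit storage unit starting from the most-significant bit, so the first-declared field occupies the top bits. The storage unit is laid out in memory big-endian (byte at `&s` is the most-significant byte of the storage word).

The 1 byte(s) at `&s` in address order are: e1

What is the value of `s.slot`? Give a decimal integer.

3

[0]=0xe1 (big-endian) → word 0xe1
slot [6+:2] = (word>>6) & 0x3 = 3  ←
err [5+:1] = (word>>5) & 0x1 = 1
id [4+:1] = (word>>4) & 0x1 = 0
len [3+:1] = (word>>3) & 0x1 = 0
bank [1+:2] = (word>>1) & 0x3 = 0
tag [0+:1] = (word>>0) & 0x1 = 1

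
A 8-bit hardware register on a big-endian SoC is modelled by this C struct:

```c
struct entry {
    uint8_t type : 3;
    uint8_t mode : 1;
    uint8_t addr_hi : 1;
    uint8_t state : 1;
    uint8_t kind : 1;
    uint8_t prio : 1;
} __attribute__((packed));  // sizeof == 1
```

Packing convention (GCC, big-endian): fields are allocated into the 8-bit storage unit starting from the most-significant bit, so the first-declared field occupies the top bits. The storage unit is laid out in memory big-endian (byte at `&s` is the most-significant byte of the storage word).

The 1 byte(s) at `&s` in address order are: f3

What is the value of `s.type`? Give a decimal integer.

[0]=0xf3 (big-endian) → word 0xf3
type:3 @ bit 5 → (0xf3>>5)&0x7 = 0x7  ←
mode:1 @ bit 4 → (0xf3>>4)&0x1 = 0x1
addr_hi:1 @ bit 3 → (0xf3>>3)&0x1 = 0x0
state:1 @ bit 2 → (0xf3>>2)&0x1 = 0x0
kind:1 @ bit 1 → (0xf3>>1)&0x1 = 0x1
prio:1 @ bit 0 → (0xf3>>0)&0x1 = 0x1

7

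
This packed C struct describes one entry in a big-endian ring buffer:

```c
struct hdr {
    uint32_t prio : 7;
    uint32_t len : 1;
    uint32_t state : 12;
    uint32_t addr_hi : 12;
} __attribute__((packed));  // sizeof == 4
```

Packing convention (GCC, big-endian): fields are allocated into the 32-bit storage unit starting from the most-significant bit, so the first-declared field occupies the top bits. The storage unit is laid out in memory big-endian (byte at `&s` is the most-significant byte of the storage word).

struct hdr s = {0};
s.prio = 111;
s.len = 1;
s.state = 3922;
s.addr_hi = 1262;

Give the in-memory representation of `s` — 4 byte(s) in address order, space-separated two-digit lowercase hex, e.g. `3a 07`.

df f5 24 ee

prio:7 = 111 → 0x6f << 25 → word 0xde000000
len:1 = 1 → 0x1 << 24 → word 0xdf000000
state:12 = 3922 → 0xf52 << 12 → word 0xdff52000
addr_hi:12 = 1262 → 0x4ee << 0 → word 0xdff524ee
word = 0xdff524ee → big-endian bytes:
  [0]=0xdf  [1]=0xf5  [2]=0x24  [3]=0xee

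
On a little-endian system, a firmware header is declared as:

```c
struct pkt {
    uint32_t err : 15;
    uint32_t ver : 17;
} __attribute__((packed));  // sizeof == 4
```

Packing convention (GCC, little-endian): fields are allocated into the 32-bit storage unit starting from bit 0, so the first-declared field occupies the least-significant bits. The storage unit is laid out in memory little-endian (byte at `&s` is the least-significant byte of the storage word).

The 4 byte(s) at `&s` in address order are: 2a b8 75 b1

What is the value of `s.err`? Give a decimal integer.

[0]=0x2a [1]=0xb8 [2]=0x75 [3]=0xb1 (little-endian) → word 0xb175b82a
err:15 @ bit 0 → (0xb175b82a>>0)&0x7fff = 0x382a  ←
ver:17 @ bit 15 → (0xb175b82a>>15)&0x1ffff = 0x162eb

14378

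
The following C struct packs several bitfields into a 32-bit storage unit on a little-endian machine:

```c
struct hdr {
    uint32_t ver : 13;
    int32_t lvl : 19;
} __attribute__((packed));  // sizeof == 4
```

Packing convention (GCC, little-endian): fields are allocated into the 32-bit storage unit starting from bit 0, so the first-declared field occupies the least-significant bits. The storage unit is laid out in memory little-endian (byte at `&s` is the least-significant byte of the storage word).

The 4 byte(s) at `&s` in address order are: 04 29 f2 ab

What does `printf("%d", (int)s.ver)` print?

[0]=0x04 [1]=0x29 [2]=0xf2 [3]=0xab (little-endian) → word 0xabf22904
ver:13 @ bit 0 → (0xabf22904>>0)&0x1fff = 0x904  ←
lvl:19 @ bit 13 → (0xabf22904>>13)&0x7ffff = 0x55f91

2308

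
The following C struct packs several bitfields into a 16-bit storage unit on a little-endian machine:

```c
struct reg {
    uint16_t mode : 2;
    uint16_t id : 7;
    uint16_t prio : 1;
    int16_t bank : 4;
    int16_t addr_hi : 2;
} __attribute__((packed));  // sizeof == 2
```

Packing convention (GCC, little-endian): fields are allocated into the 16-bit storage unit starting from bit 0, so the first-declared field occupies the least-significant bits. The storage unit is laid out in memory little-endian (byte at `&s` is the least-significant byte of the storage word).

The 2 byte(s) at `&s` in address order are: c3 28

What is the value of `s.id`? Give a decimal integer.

48

[0]=0xc3 [1]=0x28 (little-endian) → word 0x28c3
mode:2 @ bit 0 → (0x28c3>>0)&0x3 = 0x3
id:7 @ bit 2 → (0x28c3>>2)&0x7f = 0x30  ←
prio:1 @ bit 9 → (0x28c3>>9)&0x1 = 0x0
bank:4 @ bit 10 → (0x28c3>>10)&0xf = 0xa
addr_hi:2 @ bit 14 → (0x28c3>>14)&0x3 = 0x0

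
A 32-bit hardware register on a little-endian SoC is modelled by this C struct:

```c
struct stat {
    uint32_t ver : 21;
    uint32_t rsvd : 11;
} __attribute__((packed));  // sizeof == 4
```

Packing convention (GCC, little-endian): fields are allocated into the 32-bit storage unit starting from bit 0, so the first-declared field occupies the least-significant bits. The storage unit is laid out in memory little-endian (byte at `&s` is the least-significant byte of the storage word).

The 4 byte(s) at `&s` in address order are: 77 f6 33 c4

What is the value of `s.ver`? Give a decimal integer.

[0]=0x77 [1]=0xf6 [2]=0x33 [3]=0xc4 (little-endian) → word 0xc433f677
ver:21 @ bit 0 → (0xc433f677>>0)&0x1fffff = 0x13f677  ←
rsvd:11 @ bit 21 → (0xc433f677>>21)&0x7ff = 0x621

1308279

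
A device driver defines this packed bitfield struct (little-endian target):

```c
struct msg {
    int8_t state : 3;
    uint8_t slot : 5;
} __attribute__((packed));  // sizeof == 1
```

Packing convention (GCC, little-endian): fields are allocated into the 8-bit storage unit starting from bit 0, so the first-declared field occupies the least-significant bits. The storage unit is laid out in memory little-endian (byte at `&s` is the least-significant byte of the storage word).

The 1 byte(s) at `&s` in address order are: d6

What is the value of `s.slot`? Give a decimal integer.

[0]=0xd6 (little-endian) → word 0xd6
state [0+:3] = (word>>0) & 0x7 = 6
slot [3+:5] = (word>>3) & 0x1f = 26  ←

26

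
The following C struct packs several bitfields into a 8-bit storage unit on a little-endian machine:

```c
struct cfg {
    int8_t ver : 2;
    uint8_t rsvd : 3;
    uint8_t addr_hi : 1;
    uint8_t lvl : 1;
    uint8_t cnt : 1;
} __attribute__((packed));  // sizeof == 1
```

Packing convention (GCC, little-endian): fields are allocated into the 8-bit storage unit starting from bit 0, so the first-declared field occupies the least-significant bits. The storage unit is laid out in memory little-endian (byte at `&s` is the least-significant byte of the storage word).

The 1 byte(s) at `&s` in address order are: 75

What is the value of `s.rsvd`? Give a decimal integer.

5

[0]=0x75 (little-endian) → word 0x75
ver:2 @ bit 0 → (0x75>>0)&0x3 = 0x1
rsvd:3 @ bit 2 → (0x75>>2)&0x7 = 0x5  ←
addr_hi:1 @ bit 5 → (0x75>>5)&0x1 = 0x1
lvl:1 @ bit 6 → (0x75>>6)&0x1 = 0x1
cnt:1 @ bit 7 → (0x75>>7)&0x1 = 0x0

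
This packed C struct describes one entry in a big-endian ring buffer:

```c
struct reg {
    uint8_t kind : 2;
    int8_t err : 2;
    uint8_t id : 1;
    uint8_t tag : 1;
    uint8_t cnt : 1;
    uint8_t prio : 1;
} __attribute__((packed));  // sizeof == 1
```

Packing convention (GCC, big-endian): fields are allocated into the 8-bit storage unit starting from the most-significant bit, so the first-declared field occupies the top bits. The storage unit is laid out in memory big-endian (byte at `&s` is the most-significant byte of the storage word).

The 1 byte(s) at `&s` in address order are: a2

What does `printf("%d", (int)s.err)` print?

-2

[0]=0xa2 (big-endian) → word 0xa2
kind [6+:2] = (word>>6) & 0x3 = 2
err [4+:2] = (word>>4) & 0x3 = 2  ←
id [3+:1] = (word>>3) & 0x1 = 0
tag [2+:1] = (word>>2) & 0x1 = 0
cnt [1+:1] = (word>>1) & 0x1 = 1
prio [0+:1] = (word>>0) & 0x1 = 0
err signed 2b, MSB=1: 2 - 4 = -2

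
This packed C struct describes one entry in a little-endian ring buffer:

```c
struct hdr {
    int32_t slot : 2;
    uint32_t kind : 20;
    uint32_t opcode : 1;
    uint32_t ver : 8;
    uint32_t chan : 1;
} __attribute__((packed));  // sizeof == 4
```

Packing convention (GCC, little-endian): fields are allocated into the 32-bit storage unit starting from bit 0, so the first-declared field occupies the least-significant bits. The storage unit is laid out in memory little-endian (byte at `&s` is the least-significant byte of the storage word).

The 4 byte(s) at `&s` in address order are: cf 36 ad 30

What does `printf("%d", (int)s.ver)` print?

[0]=0xcf [1]=0x36 [2]=0xad [3]=0x30 (little-endian) → word 0x30ad36cf
slot [0+:2] = (word>>0) & 0x3 = 3
kind [2+:20] = (word>>2) & 0xfffff = 740787
opcode [22+:1] = (word>>22) & 0x1 = 0
ver [23+:8] = (word>>23) & 0xff = 97  ←
chan [31+:1] = (word>>31) & 0x1 = 0

97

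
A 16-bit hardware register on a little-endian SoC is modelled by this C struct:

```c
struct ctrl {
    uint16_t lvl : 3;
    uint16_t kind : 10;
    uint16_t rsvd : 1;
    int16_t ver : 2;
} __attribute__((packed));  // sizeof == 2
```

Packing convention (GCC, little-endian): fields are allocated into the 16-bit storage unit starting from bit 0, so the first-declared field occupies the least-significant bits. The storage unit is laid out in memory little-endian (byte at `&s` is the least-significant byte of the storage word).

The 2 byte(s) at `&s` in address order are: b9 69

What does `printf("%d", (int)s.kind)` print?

[0]=0xb9 [1]=0x69 (little-endian) → word 0x69b9
lvl [0+:3] = (word>>0) & 0x7 = 1
kind [3+:10] = (word>>3) & 0x3ff = 311  ←
rsvd [13+:1] = (word>>13) & 0x1 = 1
ver [14+:2] = (word>>14) & 0x3 = 1

311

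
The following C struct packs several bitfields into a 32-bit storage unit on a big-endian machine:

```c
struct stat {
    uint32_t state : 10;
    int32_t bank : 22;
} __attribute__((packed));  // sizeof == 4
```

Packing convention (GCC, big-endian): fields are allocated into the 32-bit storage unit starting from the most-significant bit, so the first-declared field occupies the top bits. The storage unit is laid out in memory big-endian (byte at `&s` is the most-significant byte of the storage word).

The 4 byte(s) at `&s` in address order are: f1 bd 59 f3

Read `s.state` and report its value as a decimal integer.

966

[0]=0xf1 [1]=0xbd [2]=0x59 [3]=0xf3 (big-endian) → word 0xf1bd59f3
state [22+:10] = (word>>22) & 0x3ff = 966  ←
bank [0+:22] = (word>>0) & 0x3fffff = 4020723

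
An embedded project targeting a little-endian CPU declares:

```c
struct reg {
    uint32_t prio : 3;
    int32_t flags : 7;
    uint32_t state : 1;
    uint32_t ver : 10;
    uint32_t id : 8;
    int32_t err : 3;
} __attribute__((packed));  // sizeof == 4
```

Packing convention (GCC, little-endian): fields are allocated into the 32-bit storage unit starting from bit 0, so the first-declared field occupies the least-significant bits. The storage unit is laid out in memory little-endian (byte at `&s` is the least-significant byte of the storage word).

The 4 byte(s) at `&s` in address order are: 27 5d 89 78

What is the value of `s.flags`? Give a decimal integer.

[0]=0x27 [1]=0x5d [2]=0x89 [3]=0x78 (little-endian) → word 0x78895d27
prio:3 @ bit 0 → (0x78895d27>>0)&0x7 = 0x7
flags:7 @ bit 3 → (0x78895d27>>3)&0x7f = 0x24  ←
state:1 @ bit 10 → (0x78895d27>>10)&0x1 = 0x1
ver:10 @ bit 11 → (0x78895d27>>11)&0x3ff = 0x12b
id:8 @ bit 21 → (0x78895d27>>21)&0xff = 0xc4
err:3 @ bit 29 → (0x78895d27>>29)&0x7 = 0x3
flags signed 7b, MSB=0: value = 36

36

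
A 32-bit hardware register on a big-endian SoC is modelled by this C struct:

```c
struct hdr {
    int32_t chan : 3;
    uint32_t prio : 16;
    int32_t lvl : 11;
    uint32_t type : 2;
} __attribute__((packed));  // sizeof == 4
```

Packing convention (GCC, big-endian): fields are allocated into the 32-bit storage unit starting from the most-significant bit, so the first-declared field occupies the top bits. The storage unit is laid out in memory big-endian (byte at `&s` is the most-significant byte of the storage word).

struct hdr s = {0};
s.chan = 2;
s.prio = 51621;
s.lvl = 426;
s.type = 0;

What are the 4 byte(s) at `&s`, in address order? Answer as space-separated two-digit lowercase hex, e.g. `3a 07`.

59 34 a6 a8

[29+:3] chan=2 & 0x7 = 0x2; word=0x40000000
[13+:16] prio=51621 & 0xffff = 0xc9a5; word=0x5934a000
[2+:11] lvl=426 & 0x7ff = 0x1aa; word=0x5934a6a8
[0+:2] type=0 & 0x3 = 0x0; word=0x5934a6a8
word = 0x5934a6a8 → big-endian bytes:
  [0]=0x59  [1]=0x34  [2]=0xa6  [3]=0xa8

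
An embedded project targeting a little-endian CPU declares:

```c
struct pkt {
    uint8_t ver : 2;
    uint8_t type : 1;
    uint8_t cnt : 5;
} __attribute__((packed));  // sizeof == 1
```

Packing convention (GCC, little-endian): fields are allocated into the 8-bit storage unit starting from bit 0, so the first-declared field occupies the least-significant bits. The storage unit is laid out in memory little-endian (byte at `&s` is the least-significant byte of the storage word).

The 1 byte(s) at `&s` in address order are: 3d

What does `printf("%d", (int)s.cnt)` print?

[0]=0x3d (little-endian) → word 0x3d
ver [0+:2] = (word>>0) & 0x3 = 1
type [2+:1] = (word>>2) & 0x1 = 1
cnt [3+:5] = (word>>3) & 0x1f = 7  ←

7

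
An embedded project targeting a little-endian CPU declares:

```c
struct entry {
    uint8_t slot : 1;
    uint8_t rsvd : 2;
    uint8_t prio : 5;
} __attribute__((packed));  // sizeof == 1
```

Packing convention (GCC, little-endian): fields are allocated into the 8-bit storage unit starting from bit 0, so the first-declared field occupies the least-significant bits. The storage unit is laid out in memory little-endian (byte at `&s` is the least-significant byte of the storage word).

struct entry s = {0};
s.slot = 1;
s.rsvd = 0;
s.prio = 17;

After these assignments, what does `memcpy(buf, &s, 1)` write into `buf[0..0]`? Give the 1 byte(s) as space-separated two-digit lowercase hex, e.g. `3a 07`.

slot:1 = 1 → 0x1 << 0 → word 0x01
rsvd:2 = 0 → 0x0 << 1 → word 0x01
prio:5 = 17 → 0x11 << 3 → word 0x89
word = 0x89 → little-endian bytes:
  [0]=0x89

89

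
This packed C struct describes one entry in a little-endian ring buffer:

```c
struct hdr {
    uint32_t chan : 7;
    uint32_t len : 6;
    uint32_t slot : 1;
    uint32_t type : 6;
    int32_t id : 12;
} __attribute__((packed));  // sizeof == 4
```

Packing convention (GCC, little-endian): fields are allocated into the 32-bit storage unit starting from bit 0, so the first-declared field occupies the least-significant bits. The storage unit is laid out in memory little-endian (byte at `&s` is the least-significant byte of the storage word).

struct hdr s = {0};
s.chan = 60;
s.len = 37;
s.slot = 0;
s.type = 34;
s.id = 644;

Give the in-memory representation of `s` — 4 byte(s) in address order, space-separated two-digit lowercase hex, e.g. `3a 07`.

chan (7b) val=60 bits=0x3c at bit 0: 0x0000003c
len (6b) val=37 bits=0x25 at bit 7: 0x000012bc
slot (1b) val=0 bits=0x0 at bit 13: 0x000012bc
type (6b) val=34 bits=0x22 at bit 14: 0x000892bc
id (12b) val=644 bits=0x284 at bit 20: 0x284892bc
word = 0x284892bc → little-endian bytes:
  [0]=0xbc  [1]=0x92  [2]=0x48  [3]=0x28

bc 92 48 28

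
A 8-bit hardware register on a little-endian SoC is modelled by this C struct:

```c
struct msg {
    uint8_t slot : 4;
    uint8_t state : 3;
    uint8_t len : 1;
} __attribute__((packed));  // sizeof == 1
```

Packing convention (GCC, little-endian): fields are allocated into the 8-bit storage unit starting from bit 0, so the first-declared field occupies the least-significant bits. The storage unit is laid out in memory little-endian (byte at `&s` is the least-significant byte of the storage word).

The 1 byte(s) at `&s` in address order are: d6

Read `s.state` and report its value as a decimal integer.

5

[0]=0xd6 (little-endian) → word 0xd6
slot:4 @ bit 0 → (0xd6>>0)&0xf = 0x6
state:3 @ bit 4 → (0xd6>>4)&0x7 = 0x5  ←
len:1 @ bit 7 → (0xd6>>7)&0x1 = 0x1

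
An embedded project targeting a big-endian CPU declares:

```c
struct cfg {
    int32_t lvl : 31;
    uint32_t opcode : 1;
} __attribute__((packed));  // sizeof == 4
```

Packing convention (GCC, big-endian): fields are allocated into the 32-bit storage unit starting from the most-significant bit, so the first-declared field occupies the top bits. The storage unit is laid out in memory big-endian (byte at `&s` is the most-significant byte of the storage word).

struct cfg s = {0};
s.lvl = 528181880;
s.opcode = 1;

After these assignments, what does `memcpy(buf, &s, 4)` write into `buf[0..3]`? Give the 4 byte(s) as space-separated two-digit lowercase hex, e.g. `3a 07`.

lvl (31b) val=528181880 bits=0x1f7b6a78 at bit 1: 0x3ef6d4f0
opcode (1b) val=1 bits=0x1 at bit 0: 0x3ef6d4f1
word = 0x3ef6d4f1 → big-endian bytes:
  [0]=0x3e  [1]=0xf6  [2]=0xd4  [3]=0xf1

3e f6 d4 f1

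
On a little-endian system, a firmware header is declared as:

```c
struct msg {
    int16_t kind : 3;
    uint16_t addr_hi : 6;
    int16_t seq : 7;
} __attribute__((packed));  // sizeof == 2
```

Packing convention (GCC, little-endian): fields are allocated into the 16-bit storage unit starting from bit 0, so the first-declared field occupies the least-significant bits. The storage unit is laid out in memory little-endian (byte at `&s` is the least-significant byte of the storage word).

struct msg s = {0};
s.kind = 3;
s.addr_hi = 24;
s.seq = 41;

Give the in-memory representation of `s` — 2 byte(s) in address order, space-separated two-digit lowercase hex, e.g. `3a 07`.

c3 52

[0+:3] kind=3 & 0x7 = 0x3; word=0x0003
[3+:6] addr_hi=24 & 0x3f = 0x18; word=0x00c3
[9+:7] seq=41 & 0x7f = 0x29; word=0x52c3
word = 0x52c3 → little-endian bytes:
  [0]=0xc3  [1]=0x52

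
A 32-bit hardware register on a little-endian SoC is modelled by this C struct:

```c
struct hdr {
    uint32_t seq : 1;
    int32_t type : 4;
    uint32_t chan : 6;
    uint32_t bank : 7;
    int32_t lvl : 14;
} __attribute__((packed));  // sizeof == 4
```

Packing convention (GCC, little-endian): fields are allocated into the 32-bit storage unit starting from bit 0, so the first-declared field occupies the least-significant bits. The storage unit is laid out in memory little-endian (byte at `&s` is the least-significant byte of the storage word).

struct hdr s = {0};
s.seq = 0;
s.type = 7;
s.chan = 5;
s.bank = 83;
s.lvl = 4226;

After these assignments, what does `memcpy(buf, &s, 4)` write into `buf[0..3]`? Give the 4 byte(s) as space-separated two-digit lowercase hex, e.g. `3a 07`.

ae 98 0a 42

[0+:1] seq=0 & 0x1 = 0x0; word=0x00000000
[1+:4] type=7 & 0xf = 0x7; word=0x0000000e
[5+:6] chan=5 & 0x3f = 0x5; word=0x000000ae
[11+:7] bank=83 & 0x7f = 0x53; word=0x000298ae
[18+:14] lvl=4226 & 0x3fff = 0x1082; word=0x420a98ae
word = 0x420a98ae → little-endian bytes:
  [0]=0xae  [1]=0x98  [2]=0x0a  [3]=0x42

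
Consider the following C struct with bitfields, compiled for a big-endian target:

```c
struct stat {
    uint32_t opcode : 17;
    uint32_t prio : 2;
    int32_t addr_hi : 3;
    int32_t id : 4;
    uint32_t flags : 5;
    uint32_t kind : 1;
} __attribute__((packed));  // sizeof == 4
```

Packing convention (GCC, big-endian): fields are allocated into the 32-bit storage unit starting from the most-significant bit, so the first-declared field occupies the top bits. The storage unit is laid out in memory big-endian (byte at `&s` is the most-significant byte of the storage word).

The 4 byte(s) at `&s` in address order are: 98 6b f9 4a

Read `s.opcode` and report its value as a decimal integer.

78039

[0]=0x98 [1]=0x6b [2]=0xf9 [3]=0x4a (big-endian) → word 0x986bf94a
opcode:17 @ bit 15 → (0x986bf94a>>15)&0x1ffff = 0x130d7  ←
prio:2 @ bit 13 → (0x986bf94a>>13)&0x3 = 0x3
addr_hi:3 @ bit 10 → (0x986bf94a>>10)&0x7 = 0x6
id:4 @ bit 6 → (0x986bf94a>>6)&0xf = 0x5
flags:5 @ bit 1 → (0x986bf94a>>1)&0x1f = 0x5
kind:1 @ bit 0 → (0x986bf94a>>0)&0x1 = 0x0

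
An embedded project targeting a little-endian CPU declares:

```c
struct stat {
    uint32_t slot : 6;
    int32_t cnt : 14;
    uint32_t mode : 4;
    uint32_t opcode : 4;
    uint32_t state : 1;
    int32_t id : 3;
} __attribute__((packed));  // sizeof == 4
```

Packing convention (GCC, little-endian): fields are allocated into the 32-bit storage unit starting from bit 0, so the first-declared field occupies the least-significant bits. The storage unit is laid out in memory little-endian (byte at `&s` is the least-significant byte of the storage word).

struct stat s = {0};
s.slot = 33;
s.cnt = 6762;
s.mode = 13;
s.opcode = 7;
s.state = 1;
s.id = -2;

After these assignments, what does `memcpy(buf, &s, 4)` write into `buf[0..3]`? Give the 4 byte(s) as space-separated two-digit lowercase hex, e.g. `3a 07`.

[0+:6] slot=33 & 0x3f = 0x21; word=0x00000021
[6+:14] cnt=6762 & 0x3fff = 0x1a6a; word=0x00069aa1
[20+:4] mode=13 & 0xf = 0xd; word=0x00d69aa1
[24+:4] opcode=7 & 0xf = 0x7; word=0x07d69aa1
[28+:1] state=1 & 0x1 = 0x1; word=0x17d69aa1
[29+:3] id=-2 & 0x7 = 0x6; word=0xd7d69aa1
word = 0xd7d69aa1 → little-endian bytes:
  [0]=0xa1  [1]=0x9a  [2]=0xd6  [3]=0xd7

a1 9a d6 d7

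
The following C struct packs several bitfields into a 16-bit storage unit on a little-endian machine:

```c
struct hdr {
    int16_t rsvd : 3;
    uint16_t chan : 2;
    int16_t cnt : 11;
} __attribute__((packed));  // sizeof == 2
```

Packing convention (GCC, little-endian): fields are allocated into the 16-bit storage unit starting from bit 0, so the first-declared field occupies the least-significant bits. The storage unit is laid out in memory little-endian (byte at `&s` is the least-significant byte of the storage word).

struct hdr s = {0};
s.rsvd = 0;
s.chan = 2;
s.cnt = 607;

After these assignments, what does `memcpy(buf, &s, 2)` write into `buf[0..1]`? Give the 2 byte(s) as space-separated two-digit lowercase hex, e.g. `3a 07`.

rsvd (3b) val=0 bits=0x0 at bit 0: 0x0000
chan (2b) val=2 bits=0x2 at bit 3: 0x0010
cnt (11b) val=607 bits=0x25f at bit 5: 0x4bf0
word = 0x4bf0 → little-endian bytes:
  [0]=0xf0  [1]=0x4b

f0 4b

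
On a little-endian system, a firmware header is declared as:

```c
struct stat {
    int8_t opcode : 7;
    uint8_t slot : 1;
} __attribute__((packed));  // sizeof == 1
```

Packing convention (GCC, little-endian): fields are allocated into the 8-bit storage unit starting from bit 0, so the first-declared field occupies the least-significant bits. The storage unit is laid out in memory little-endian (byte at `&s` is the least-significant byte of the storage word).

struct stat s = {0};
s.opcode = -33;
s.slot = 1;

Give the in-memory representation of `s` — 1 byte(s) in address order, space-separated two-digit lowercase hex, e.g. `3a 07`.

[0+:7] opcode=-33 & 0x7f = 0x5f; word=0x5f
[7+:1] slot=1 & 0x1 = 0x1; word=0xdf
word = 0xdf → little-endian bytes:
  [0]=0xdf

df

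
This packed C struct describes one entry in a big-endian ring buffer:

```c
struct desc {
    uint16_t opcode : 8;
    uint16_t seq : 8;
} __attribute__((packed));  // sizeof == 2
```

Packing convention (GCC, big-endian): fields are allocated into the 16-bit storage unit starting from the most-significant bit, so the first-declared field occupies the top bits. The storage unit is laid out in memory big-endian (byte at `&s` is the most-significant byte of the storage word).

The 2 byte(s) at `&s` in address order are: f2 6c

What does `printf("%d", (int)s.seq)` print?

108

[0]=0xf2 [1]=0x6c (big-endian) → word 0xf26c
opcode [8+:8] = (word>>8) & 0xff = 242
seq [0+:8] = (word>>0) & 0xff = 108  ←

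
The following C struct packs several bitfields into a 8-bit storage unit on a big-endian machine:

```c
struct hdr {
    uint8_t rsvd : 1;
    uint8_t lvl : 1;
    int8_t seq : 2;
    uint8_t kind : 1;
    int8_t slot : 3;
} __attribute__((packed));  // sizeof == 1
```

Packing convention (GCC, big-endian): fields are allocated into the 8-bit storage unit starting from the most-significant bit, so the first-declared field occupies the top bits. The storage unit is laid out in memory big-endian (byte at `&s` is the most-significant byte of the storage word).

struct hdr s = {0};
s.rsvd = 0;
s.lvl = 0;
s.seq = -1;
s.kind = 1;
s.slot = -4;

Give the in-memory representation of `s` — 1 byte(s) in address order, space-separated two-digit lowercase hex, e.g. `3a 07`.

[7+:1] rsvd=0 & 0x1 = 0x0; word=0x00
[6+:1] lvl=0 & 0x1 = 0x0; word=0x00
[4+:2] seq=-1 & 0x3 = 0x3; word=0x30
[3+:1] kind=1 & 0x1 = 0x1; word=0x38
[0+:3] slot=-4 & 0x7 = 0x4; word=0x3c
word = 0x3c → big-endian bytes:
  [0]=0x3c

3c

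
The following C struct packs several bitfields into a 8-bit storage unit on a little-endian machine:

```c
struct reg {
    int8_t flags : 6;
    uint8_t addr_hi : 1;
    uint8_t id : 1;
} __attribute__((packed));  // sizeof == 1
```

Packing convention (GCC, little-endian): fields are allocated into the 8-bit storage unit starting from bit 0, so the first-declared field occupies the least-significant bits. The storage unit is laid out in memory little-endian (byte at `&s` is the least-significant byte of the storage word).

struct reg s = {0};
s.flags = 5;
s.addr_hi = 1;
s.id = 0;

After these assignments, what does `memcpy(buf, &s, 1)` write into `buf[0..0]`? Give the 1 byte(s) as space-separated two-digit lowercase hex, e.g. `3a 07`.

flags (6b) val=5 bits=0x5 at bit 0: 0x05
addr_hi (1b) val=1 bits=0x1 at bit 6: 0x45
id (1b) val=0 bits=0x0 at bit 7: 0x45
word = 0x45 → little-endian bytes:
  [0]=0x45

45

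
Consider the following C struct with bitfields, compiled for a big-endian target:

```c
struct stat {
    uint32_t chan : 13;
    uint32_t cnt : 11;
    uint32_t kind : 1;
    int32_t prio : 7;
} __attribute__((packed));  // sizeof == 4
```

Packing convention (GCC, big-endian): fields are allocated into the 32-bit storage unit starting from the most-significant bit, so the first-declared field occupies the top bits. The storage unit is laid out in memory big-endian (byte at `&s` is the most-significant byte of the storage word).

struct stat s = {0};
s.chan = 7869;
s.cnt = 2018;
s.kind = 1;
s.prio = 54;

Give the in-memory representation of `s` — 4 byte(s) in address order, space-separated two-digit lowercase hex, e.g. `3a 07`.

f5 ef e2 b6

chan (13b) val=7869 bits=0x1ebd at bit 19: 0xf5e80000
cnt (11b) val=2018 bits=0x7e2 at bit 8: 0xf5efe200
kind (1b) val=1 bits=0x1 at bit 7: 0xf5efe280
prio (7b) val=54 bits=0x36 at bit 0: 0xf5efe2b6
word = 0xf5efe2b6 → big-endian bytes:
  [0]=0xf5  [1]=0xef  [2]=0xe2  [3]=0xb6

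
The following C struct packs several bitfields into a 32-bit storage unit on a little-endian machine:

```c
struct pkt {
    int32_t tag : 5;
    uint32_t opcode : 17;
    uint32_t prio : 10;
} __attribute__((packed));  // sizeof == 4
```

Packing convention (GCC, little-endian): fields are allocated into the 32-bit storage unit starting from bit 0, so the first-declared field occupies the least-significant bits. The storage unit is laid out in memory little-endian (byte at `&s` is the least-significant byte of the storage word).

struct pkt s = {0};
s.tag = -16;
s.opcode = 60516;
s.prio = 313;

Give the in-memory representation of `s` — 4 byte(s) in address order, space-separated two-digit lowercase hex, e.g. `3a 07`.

90 8c 5d 4e

tag (5b) val=-16 bits=0x10 at bit 0: 0x00000010
opcode (17b) val=60516 bits=0xec64 at bit 5: 0x001d8c90
prio (10b) val=313 bits=0x139 at bit 22: 0x4e5d8c90
word = 0x4e5d8c90 → little-endian bytes:
  [0]=0x90  [1]=0x8c  [2]=0x5d  [3]=0x4e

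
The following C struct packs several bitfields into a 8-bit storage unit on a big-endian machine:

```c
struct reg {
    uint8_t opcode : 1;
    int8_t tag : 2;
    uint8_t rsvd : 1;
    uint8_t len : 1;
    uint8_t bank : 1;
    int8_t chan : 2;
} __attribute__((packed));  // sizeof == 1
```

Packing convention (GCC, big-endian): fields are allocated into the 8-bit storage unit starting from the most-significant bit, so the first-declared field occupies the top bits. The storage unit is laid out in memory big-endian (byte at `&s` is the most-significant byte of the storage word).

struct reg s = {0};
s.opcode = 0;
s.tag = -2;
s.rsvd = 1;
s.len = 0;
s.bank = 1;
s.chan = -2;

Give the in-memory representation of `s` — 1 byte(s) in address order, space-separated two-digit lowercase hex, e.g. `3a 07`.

56

opcode (1b) val=0 bits=0x0 at bit 7: 0x00
tag (2b) val=-2 bits=0x2 at bit 5: 0x40
rsvd (1b) val=1 bits=0x1 at bit 4: 0x50
len (1b) val=0 bits=0x0 at bit 3: 0x50
bank (1b) val=1 bits=0x1 at bit 2: 0x54
chan (2b) val=-2 bits=0x2 at bit 0: 0x56
word = 0x56 → big-endian bytes:
  [0]=0x56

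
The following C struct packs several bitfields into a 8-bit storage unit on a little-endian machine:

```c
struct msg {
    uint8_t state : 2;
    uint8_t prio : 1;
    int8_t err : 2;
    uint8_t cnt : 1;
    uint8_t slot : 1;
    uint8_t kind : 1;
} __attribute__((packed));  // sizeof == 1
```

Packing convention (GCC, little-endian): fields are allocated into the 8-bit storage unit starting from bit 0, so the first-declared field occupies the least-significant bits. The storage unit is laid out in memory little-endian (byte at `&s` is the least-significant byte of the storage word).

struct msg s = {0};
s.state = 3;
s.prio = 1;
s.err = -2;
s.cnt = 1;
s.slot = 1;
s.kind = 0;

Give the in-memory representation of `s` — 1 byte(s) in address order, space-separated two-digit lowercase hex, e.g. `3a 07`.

state (2b) val=3 bits=0x3 at bit 0: 0x03
prio (1b) val=1 bits=0x1 at bit 2: 0x07
err (2b) val=-2 bits=0x2 at bit 3: 0x17
cnt (1b) val=1 bits=0x1 at bit 5: 0x37
slot (1b) val=1 bits=0x1 at bit 6: 0x77
kind (1b) val=0 bits=0x0 at bit 7: 0x77
word = 0x77 → little-endian bytes:
  [0]=0x77

77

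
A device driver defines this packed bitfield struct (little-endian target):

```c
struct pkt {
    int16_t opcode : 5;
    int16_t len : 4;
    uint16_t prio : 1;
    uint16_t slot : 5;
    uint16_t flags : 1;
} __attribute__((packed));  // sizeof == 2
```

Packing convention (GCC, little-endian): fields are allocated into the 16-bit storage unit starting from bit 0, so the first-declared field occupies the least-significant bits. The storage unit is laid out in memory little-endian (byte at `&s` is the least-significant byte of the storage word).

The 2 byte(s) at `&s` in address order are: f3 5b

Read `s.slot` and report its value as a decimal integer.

[0]=0xf3 [1]=0x5b (little-endian) → word 0x5bf3
opcode [0+:5] = (word>>0) & 0x1f = 19
len [5+:4] = (word>>5) & 0xf = 15
prio [9+:1] = (word>>9) & 0x1 = 1
slot [10+:5] = (word>>10) & 0x1f = 22  ←
flags [15+:1] = (word>>15) & 0x1 = 0

22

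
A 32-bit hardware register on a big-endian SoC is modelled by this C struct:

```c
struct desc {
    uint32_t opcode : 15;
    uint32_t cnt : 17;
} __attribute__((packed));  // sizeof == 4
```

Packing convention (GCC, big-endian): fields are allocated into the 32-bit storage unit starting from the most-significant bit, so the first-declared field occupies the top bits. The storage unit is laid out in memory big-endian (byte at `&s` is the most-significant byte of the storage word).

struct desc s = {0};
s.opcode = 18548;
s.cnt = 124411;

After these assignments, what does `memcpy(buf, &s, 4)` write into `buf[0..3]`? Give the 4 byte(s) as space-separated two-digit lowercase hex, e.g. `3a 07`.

[17+:15] opcode=18548 & 0x7fff = 0x4874; word=0x90e80000
[0+:17] cnt=124411 & 0x1ffff = 0x1e5fb; word=0x90e9e5fb
word = 0x90e9e5fb → big-endian bytes:
  [0]=0x90  [1]=0xe9  [2]=0xe5  [3]=0xfb

90 e9 e5 fb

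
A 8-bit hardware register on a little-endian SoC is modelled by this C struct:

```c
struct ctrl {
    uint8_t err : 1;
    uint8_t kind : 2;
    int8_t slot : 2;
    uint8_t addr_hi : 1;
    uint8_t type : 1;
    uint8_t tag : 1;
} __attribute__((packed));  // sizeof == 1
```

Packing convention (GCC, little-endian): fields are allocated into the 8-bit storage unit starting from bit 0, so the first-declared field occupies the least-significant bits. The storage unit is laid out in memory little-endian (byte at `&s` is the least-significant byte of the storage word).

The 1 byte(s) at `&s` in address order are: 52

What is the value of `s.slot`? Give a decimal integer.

[0]=0x52 (little-endian) → word 0x52
err [0+:1] = (word>>0) & 0x1 = 0
kind [1+:2] = (word>>1) & 0x3 = 1
slot [3+:2] = (word>>3) & 0x3 = 2  ←
addr_hi [5+:1] = (word>>5) & 0x1 = 0
type [6+:1] = (word>>6) & 0x1 = 1
tag [7+:1] = (word>>7) & 0x1 = 0
slot signed 2b, MSB=1: 2 - 4 = -2

-2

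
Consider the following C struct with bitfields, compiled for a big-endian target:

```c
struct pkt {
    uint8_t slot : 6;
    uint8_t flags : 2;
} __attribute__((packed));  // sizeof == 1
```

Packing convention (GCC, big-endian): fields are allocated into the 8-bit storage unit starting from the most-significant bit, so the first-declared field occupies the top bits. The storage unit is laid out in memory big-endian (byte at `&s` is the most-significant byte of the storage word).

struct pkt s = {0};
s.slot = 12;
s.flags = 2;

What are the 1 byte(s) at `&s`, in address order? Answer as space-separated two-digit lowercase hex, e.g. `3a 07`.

slot:6 = 12 → 0xc << 2 → word 0x30
flags:2 = 2 → 0x2 << 0 → word 0x32
word = 0x32 → big-endian bytes:
  [0]=0x32

32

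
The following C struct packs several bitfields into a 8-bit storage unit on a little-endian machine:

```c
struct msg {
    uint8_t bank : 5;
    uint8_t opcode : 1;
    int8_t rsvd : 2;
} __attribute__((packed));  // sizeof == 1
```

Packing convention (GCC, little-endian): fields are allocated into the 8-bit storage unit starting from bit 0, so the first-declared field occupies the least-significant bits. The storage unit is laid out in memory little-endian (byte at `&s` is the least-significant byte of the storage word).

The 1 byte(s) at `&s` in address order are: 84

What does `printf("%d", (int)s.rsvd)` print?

[0]=0x84 (little-endian) → word 0x84
bank:5 @ bit 0 → (0x84>>0)&0x1f = 0x4
opcode:1 @ bit 5 → (0x84>>5)&0x1 = 0x0
rsvd:2 @ bit 6 → (0x84>>6)&0x3 = 0x2  ←
rsvd signed 2b, MSB=1: 2 - 4 = -2

-2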